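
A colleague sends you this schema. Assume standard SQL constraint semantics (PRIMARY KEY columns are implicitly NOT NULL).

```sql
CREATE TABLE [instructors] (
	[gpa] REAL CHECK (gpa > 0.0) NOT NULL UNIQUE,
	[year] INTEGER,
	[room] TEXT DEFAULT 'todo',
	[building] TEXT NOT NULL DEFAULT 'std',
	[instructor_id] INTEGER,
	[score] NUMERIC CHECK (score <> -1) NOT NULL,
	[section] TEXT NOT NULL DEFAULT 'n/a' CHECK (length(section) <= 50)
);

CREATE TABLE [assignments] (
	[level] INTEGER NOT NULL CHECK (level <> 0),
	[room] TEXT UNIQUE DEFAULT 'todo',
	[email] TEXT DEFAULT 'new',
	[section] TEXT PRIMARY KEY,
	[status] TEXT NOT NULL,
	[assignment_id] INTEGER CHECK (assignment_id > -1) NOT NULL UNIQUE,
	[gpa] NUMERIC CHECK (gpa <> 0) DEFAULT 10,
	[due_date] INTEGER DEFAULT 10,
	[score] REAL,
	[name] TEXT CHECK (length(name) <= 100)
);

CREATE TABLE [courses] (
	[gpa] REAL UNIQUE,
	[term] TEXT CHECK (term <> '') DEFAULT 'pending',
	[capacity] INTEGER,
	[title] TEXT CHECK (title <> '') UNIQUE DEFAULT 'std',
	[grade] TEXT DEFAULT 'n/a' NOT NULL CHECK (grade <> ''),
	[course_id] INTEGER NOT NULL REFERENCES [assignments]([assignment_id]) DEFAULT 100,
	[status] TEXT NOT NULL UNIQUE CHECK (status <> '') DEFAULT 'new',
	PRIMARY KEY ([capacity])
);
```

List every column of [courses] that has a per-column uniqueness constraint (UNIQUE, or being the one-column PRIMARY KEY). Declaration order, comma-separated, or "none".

gpa, capacity, title, status

- gpa: declared UNIQUE → unique.
- term: no UNIQUE or single-column PK constraint.
- capacity: single-column PRIMARY KEY → unique.
- title: declared UNIQUE → unique.
- grade: no UNIQUE or single-column PK constraint.
- course_id: no UNIQUE or single-column PK constraint.
- status: declared UNIQUE → unique.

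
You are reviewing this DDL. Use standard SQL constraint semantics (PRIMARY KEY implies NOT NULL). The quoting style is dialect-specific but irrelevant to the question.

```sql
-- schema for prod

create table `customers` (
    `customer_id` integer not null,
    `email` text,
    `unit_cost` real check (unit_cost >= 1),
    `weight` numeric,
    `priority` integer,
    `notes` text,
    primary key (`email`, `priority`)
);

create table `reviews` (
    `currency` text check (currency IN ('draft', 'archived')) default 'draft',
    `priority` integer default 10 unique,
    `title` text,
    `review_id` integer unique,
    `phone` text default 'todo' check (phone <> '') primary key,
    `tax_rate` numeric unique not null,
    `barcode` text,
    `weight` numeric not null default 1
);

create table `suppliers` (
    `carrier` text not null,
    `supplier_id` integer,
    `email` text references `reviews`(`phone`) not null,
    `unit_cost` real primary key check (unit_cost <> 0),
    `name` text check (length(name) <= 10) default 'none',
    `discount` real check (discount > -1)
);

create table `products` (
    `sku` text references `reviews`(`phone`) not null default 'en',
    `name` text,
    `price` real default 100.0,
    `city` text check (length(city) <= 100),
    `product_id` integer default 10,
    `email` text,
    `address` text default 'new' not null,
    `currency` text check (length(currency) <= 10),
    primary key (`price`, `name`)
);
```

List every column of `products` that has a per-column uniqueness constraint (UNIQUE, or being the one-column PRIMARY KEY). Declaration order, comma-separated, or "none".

- sku: no UNIQUE or single-column PK constraint.
- name: part of a composite PRIMARY KEY — only the tuple is unique, not this column on its own.
- price: part of a composite PRIMARY KEY — only the tuple is unique, not this column on its own.
- city: no UNIQUE or single-column PK constraint.
- product_id: no UNIQUE or single-column PK constraint.
- email: no UNIQUE or single-column PK constraint.
- address: no UNIQUE or single-column PK constraint.
- currency: no UNIQUE or single-column PK constraint.

none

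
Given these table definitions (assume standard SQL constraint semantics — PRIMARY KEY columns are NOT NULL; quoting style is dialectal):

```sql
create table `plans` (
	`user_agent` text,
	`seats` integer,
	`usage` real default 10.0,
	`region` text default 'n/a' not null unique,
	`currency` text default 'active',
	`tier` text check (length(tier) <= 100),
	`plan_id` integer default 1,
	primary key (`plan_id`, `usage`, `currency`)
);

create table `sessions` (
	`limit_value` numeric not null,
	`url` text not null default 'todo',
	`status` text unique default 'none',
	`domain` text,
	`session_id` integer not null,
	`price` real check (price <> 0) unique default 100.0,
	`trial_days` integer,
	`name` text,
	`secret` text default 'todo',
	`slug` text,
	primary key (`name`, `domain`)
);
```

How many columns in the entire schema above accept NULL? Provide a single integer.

plans: 3 nullable (user_agent, seats, tier — PK (plan_id, usage, currency) and explicit NOT NULL columns excluded).
sessions: 5 nullable (status, price, trial_days, secret, slug — PK (name, domain) and explicit NOT NULL columns excluded).
Total: 3 + 5 = 8.

8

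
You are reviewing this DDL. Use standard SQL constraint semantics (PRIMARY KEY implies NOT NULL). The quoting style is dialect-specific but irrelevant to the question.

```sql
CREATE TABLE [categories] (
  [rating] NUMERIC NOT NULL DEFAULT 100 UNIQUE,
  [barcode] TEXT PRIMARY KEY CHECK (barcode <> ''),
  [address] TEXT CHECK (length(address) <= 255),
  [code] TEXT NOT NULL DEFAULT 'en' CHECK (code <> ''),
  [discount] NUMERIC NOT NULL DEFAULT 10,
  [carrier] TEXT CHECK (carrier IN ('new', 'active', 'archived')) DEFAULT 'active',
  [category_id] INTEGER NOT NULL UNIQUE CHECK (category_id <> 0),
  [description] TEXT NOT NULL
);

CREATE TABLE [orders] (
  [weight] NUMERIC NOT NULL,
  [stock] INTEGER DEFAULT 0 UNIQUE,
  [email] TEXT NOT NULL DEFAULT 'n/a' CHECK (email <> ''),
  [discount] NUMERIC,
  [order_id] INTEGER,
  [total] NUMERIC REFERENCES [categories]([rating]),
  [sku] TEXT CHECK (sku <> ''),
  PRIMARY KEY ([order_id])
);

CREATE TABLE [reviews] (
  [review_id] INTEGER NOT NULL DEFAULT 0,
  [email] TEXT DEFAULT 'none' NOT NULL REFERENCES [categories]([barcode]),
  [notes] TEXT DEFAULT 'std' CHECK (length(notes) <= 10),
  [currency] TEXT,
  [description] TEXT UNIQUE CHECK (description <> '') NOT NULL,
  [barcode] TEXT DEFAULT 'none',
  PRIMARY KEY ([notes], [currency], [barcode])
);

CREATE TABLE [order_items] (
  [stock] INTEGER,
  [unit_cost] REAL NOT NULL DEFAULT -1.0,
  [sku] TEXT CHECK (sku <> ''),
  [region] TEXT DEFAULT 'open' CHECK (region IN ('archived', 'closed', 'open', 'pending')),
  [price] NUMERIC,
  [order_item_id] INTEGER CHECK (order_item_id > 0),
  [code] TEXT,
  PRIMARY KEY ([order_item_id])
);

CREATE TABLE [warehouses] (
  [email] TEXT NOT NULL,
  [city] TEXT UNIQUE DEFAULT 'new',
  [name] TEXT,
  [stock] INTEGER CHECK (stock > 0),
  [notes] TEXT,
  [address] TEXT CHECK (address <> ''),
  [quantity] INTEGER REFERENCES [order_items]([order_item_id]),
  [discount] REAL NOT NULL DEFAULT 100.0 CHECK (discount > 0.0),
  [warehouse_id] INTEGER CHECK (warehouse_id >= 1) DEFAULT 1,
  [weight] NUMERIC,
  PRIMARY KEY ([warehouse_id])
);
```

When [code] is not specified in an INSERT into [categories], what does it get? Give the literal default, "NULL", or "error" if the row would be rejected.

'en'

code has an explicit DEFAULT 'en'.
When the column is omitted from an INSERT, that default is used.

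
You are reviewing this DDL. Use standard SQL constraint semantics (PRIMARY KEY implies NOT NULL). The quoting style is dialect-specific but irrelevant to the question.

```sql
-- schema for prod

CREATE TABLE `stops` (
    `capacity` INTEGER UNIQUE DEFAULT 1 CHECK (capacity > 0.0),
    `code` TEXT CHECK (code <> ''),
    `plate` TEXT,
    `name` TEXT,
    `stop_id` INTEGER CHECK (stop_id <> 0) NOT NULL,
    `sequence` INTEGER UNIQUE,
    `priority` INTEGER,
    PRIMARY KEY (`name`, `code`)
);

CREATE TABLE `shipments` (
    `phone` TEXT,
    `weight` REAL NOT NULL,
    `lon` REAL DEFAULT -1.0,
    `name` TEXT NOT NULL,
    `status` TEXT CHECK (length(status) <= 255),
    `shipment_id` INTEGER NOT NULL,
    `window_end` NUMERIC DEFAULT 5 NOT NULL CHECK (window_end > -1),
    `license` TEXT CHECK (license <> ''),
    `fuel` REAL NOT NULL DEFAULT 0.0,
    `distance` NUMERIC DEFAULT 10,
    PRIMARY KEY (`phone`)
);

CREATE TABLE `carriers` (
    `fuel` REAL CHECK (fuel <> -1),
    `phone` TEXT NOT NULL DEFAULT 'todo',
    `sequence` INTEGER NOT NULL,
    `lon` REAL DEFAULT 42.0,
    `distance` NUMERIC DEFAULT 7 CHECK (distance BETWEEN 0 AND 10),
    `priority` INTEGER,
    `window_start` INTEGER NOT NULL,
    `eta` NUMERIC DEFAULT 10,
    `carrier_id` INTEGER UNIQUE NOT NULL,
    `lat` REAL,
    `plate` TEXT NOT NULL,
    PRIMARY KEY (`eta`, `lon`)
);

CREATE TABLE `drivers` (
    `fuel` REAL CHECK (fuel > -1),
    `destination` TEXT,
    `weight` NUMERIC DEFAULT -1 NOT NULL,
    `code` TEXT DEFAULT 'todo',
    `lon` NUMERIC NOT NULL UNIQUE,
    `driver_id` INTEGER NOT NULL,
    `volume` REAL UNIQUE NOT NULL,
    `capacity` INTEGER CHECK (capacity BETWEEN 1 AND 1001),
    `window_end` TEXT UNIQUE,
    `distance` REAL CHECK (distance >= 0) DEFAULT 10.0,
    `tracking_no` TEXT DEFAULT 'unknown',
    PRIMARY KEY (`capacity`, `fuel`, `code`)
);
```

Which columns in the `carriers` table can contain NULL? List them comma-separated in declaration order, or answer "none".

- fuel: CHECK does not forbid NULL (a CHECK constraint passes when its expression is NULL) → nullable.
- phone: declared NOT NULL → not nullable.
- sequence: declared NOT NULL → not nullable.
- lon: part of the PRIMARY KEY, which implies NOT NULL → not nullable.
- distance: CHECK does not forbid NULL (a CHECK constraint passes when its expression is NULL) → nullable.
- priority: no NOT NULL constraint applies → nullable.
- window_start: declared NOT NULL → not nullable.
- eta: part of the PRIMARY KEY, which implies NOT NULL → not nullable.
- carrier_id: declared NOT NULL → not nullable.
- lat: no NOT NULL constraint applies → nullable.
- plate: declared NOT NULL → not nullable.

fuel, distance, priority, lat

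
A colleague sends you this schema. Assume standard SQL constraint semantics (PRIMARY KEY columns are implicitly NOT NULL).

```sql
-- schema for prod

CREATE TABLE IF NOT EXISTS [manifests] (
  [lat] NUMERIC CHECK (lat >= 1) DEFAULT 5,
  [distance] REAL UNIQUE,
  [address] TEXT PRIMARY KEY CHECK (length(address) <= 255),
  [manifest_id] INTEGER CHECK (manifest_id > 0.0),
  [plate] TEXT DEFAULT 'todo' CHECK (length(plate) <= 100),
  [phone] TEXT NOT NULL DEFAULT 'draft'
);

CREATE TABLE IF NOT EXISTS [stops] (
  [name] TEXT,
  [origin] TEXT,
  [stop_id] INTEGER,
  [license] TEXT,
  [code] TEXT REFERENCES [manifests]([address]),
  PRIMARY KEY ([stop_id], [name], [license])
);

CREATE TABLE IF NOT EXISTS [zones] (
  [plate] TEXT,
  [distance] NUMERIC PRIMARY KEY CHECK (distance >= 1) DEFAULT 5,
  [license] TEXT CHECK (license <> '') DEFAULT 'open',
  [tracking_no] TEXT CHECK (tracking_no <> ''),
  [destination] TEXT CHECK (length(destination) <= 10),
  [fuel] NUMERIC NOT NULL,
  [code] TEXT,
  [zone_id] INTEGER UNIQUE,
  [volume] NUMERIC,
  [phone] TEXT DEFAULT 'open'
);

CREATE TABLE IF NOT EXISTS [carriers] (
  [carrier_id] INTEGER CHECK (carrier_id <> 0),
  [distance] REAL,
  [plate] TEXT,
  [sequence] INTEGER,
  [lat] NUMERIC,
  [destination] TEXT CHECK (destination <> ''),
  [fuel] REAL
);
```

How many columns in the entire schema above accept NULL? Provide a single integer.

21

manifests: 4 nullable (lat, distance, manifest_id, plate — PK (address) and explicit NOT NULL columns excluded).
stops: 2 nullable (origin, code — PK (stop_id, name, license) and explicit NOT NULL columns excluded).
zones: 8 nullable (plate, license, tracking_no, destination, code, zone_id, volume, phone — PK (distance) and explicit NOT NULL columns excluded).
carriers: 7 nullable (carrier_id, distance, plate, sequence, lat, destination, fuel — PK none and explicit NOT NULL columns excluded).
Total: 4 + 2 + 8 + 7 = 21.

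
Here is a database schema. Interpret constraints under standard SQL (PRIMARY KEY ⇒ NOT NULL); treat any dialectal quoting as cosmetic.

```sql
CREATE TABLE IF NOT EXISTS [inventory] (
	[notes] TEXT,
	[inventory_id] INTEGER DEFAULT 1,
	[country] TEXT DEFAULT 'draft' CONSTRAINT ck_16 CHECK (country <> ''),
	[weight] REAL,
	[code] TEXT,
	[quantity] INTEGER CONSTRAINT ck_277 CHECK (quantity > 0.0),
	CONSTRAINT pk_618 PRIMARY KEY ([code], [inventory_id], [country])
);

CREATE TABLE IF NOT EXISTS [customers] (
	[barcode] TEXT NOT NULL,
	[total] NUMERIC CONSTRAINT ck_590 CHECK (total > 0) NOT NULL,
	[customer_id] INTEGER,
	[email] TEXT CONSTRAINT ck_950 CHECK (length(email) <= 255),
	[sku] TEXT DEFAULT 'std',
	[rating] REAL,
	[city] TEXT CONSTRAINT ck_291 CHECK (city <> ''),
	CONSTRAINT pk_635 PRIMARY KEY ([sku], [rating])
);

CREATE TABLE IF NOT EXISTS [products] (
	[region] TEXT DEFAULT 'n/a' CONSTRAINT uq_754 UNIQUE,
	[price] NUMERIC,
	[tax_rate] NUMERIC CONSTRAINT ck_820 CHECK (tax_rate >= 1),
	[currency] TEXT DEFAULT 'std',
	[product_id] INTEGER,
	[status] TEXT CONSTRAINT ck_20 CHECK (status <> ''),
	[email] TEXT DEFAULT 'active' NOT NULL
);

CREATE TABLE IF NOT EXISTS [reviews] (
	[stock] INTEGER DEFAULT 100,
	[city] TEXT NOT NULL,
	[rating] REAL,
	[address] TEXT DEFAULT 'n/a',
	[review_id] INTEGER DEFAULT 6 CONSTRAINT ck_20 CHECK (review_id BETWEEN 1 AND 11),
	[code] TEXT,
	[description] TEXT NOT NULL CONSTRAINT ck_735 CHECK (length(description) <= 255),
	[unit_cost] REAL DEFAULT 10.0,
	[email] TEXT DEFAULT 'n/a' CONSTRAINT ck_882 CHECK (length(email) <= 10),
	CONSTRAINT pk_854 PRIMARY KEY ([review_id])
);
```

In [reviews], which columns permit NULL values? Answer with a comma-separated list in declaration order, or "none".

- stock: DEFAULT only fills an omitted column; an explicit NULL is still allowed → nullable.
- city: declared NOT NULL → not nullable.
- rating: no NOT NULL constraint applies → nullable.
- address: DEFAULT only fills an omitted column; an explicit NULL is still allowed → nullable.
- review_id: part of the PRIMARY KEY, which implies NOT NULL → not nullable.
- code: no NOT NULL constraint applies → nullable.
- description: declared NOT NULL → not nullable.
- unit_cost: DEFAULT only fills an omitted column; an explicit NULL is still allowed → nullable.
- email: CHECK does not forbid NULL (a CHECK constraint passes when its expression is NULL) → nullable.

stock, rating, address, code, unit_cost, email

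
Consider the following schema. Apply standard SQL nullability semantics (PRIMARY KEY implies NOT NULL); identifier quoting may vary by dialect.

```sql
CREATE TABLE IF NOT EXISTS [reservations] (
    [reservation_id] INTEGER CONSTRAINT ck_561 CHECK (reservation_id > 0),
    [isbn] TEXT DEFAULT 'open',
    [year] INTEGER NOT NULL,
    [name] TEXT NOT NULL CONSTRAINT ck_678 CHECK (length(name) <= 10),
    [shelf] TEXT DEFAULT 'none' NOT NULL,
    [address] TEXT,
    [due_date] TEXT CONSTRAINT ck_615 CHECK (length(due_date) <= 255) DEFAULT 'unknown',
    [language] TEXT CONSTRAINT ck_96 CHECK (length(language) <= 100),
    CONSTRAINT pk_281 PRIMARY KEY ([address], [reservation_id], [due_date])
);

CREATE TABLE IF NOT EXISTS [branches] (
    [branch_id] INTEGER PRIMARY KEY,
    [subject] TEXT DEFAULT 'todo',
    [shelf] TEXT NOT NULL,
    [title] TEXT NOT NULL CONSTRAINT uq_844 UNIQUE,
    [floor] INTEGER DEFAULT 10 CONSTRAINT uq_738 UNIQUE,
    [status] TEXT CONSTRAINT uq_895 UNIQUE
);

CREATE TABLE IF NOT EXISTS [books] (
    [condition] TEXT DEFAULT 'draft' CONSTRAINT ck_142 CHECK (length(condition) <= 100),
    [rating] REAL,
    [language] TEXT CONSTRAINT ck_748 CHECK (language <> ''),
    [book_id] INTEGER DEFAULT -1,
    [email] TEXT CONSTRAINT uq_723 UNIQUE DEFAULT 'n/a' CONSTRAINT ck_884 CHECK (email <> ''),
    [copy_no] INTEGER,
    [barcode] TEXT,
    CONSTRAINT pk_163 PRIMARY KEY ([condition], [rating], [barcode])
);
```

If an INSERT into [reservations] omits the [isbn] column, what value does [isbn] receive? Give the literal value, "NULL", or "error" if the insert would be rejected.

'open'

isbn has an explicit DEFAULT 'open'.
When the column is omitted from an INSERT, that default is used.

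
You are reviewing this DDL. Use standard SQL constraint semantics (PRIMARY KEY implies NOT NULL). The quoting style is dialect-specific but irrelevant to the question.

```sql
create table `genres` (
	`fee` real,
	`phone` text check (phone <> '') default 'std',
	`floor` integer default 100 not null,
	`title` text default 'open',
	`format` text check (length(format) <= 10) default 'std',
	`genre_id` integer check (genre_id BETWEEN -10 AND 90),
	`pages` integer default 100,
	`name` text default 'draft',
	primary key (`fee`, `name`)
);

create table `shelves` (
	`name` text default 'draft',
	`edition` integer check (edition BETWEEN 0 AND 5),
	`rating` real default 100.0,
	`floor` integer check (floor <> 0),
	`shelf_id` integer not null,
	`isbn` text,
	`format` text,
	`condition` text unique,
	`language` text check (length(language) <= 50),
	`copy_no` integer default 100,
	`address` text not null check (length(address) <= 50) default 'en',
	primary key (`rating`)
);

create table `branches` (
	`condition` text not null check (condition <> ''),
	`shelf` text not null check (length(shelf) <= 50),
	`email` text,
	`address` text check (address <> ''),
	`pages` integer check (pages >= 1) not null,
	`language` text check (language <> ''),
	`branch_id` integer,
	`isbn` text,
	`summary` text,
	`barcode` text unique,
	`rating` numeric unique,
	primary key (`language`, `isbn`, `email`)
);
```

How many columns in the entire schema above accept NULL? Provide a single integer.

genres: 5 nullable (phone, title, format, genre_id, pages — PK (fee, name) and explicit NOT NULL columns excluded).
shelves: 8 nullable (name, edition, floor, isbn, format, condition, language, copy_no — PK (rating) and explicit NOT NULL columns excluded).
branches: 5 nullable (address, branch_id, summary, barcode, rating — PK (language, isbn, email) and explicit NOT NULL columns excluded).
Total: 5 + 8 + 5 = 18.

18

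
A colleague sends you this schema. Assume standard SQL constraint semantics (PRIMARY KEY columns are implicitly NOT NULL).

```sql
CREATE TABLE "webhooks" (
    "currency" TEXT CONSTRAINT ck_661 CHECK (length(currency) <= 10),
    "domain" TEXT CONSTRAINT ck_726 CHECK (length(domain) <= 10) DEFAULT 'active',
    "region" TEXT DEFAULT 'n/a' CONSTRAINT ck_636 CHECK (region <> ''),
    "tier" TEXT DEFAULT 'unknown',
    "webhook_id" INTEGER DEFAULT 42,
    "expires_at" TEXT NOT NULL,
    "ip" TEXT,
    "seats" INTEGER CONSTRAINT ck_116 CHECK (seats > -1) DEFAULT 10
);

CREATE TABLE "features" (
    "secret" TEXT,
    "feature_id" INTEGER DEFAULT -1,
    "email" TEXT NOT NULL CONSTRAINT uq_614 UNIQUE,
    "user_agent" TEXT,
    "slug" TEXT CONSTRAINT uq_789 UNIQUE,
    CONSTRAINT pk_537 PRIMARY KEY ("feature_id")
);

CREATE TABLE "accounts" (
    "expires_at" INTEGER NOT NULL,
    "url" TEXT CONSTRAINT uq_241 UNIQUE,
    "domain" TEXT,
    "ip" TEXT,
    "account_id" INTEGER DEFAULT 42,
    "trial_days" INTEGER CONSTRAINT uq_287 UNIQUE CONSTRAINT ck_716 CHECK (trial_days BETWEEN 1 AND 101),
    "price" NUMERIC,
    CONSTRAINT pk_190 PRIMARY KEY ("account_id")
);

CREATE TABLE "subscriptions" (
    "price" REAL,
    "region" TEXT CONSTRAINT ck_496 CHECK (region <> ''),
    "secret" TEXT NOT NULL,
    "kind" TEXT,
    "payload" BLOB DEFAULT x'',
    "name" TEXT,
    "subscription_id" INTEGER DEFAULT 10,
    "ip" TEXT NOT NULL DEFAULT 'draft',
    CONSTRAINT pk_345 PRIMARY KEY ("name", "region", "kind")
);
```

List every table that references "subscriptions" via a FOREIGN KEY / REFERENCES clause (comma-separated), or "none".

No REFERENCES clause anywhere in the schema names subscriptions.

none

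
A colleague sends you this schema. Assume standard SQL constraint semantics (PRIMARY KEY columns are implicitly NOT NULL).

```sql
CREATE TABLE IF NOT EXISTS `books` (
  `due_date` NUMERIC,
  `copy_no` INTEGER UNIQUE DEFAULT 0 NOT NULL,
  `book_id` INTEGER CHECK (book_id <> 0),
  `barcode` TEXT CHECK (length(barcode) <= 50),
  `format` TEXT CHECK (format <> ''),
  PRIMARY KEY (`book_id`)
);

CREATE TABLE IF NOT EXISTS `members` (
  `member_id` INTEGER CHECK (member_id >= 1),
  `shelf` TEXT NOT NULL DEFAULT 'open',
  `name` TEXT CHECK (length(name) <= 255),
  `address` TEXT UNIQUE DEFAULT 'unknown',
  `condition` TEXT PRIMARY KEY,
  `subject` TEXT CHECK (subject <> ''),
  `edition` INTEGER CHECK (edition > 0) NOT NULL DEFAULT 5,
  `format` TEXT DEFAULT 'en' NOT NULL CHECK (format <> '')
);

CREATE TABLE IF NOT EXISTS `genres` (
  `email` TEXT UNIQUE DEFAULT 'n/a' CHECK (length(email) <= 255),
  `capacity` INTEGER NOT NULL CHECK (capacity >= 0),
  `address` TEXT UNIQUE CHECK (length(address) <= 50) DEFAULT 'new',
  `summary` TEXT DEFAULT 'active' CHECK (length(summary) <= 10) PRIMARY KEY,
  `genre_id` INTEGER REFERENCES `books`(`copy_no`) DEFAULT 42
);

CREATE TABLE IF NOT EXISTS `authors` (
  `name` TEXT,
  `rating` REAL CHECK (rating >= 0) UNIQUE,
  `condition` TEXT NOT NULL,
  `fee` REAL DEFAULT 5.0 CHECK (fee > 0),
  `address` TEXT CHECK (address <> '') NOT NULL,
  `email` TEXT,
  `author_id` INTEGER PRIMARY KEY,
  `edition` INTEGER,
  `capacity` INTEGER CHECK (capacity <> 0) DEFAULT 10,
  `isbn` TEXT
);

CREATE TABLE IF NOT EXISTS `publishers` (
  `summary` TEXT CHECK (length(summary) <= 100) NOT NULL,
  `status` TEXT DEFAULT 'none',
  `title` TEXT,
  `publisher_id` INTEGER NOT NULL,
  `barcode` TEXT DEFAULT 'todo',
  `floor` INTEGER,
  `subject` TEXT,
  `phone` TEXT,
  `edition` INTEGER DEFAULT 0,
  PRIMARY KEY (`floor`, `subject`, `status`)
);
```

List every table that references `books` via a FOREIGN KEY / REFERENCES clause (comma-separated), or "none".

- genres.genre_id references books(copy_no).

genres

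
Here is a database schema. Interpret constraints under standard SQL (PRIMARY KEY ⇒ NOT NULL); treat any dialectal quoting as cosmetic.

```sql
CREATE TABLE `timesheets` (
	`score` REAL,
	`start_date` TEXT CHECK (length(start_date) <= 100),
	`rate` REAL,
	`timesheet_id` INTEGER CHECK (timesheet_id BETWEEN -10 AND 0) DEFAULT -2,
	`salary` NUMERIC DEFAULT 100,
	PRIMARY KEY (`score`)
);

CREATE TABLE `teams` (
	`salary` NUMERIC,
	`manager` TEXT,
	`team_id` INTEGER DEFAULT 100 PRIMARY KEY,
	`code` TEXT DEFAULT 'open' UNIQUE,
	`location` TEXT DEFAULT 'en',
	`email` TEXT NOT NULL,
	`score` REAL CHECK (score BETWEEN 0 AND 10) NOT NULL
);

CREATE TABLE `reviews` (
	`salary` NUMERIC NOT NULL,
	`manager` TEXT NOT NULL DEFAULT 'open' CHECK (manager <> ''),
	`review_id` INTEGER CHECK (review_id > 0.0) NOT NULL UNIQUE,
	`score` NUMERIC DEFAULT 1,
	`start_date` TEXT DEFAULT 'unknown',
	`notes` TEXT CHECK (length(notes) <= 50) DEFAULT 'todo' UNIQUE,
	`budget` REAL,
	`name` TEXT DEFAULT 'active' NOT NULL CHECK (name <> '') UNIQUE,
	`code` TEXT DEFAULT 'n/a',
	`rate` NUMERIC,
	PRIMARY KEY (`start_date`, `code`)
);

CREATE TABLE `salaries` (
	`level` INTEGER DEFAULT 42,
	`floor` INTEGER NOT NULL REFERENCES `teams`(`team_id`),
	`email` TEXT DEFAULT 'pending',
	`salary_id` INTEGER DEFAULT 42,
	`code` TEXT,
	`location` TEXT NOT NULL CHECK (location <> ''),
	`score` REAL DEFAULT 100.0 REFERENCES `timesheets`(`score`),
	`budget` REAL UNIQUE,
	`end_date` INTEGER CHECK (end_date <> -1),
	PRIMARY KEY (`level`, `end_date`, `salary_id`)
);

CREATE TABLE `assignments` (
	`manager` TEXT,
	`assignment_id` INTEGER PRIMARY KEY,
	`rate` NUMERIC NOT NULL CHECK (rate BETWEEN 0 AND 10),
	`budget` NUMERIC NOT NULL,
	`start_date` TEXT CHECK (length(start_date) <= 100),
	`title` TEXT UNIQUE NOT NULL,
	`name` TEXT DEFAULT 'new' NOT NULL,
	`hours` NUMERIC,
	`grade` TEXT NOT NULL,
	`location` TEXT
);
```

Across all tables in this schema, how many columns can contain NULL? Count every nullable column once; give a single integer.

20

timesheets: 4 nullable (start_date, rate, timesheet_id, salary — PK (score) and explicit NOT NULL columns excluded).
teams: 4 nullable (salary, manager, code, location — PK (team_id) and explicit NOT NULL columns excluded).
reviews: 4 nullable (score, notes, budget, rate — PK (start_date, code) and explicit NOT NULL columns excluded).
salaries: 4 nullable (email, code, score, budget — PK (level, end_date, salary_id) and explicit NOT NULL columns excluded).
assignments: 4 nullable (manager, start_date, hours, location — PK (assignment_id) and explicit NOT NULL columns excluded).
Total: 4 + 4 + 4 + 4 + 4 = 20.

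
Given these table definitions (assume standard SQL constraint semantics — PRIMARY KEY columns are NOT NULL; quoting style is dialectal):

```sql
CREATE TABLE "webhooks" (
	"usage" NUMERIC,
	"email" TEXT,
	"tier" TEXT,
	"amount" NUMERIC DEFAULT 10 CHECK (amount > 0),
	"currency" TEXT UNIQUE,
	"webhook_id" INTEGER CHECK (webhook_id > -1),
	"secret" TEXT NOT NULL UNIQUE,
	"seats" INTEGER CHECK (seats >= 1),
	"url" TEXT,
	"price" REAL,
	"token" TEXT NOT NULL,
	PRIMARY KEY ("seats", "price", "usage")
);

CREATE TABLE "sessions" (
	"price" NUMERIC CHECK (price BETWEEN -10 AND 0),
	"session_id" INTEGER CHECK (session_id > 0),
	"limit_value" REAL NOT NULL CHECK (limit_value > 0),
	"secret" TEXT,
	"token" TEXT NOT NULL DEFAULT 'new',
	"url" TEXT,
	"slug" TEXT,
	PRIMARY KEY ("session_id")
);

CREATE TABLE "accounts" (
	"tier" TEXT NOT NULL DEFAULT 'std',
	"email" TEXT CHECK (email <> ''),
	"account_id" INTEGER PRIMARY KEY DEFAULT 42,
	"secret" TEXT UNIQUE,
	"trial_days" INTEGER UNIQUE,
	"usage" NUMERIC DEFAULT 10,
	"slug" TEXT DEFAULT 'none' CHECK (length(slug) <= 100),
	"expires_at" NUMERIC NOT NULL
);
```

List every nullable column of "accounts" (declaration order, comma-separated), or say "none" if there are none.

- tier: declared NOT NULL → not nullable.
- email: CHECK does not forbid NULL (a CHECK constraint passes when its expression is NULL) → nullable.
- account_id: part of the PRIMARY KEY, which implies NOT NULL → not nullable.
- secret: UNIQUE does not imply NOT NULL → nullable.
- trial_days: UNIQUE does not imply NOT NULL → nullable.
- usage: DEFAULT only fills an omitted column; an explicit NULL is still allowed → nullable.
- slug: CHECK does not forbid NULL (a CHECK constraint passes when its expression is NULL) → nullable.
- expires_at: declared NOT NULL → not nullable.

email, secret, trial_days, usage, slug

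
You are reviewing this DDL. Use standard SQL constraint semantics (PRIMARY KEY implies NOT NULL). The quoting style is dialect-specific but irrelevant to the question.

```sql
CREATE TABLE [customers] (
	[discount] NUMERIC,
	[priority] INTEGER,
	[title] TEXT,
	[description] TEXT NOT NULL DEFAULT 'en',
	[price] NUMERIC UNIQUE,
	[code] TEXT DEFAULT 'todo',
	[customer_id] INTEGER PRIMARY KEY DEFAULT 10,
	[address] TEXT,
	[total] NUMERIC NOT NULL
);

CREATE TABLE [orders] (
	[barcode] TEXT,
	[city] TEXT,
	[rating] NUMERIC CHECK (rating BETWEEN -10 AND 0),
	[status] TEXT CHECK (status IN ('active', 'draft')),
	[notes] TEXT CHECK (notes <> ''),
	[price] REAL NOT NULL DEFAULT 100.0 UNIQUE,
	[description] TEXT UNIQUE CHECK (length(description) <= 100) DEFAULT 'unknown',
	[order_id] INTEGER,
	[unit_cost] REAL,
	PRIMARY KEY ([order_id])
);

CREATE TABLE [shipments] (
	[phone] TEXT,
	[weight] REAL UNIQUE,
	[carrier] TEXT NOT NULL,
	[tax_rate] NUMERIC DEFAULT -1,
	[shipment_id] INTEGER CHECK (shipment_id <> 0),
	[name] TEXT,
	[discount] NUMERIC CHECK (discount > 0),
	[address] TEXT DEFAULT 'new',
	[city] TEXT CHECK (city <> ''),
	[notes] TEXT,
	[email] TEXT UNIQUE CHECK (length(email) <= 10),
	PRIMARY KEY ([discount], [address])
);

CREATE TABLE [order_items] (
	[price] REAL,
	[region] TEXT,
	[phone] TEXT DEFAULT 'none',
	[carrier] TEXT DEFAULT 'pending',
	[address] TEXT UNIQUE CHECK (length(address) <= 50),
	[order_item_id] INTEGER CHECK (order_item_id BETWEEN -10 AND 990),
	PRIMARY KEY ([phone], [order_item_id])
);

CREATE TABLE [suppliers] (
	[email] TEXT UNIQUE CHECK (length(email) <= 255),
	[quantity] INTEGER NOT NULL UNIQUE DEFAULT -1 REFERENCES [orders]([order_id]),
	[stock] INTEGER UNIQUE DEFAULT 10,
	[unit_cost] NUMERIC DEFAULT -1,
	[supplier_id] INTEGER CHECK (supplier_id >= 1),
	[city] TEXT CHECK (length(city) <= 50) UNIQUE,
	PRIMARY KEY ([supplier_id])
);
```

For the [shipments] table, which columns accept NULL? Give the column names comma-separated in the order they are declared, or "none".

phone, weight, tax_rate, shipment_id, name, city, notes, email

- phone: no NOT NULL constraint applies → nullable.
- weight: UNIQUE does not imply NOT NULL → nullable.
- carrier: declared NOT NULL → not nullable.
- tax_rate: DEFAULT only fills an omitted column; an explicit NULL is still allowed → nullable.
- shipment_id: CHECK does not forbid NULL (a CHECK constraint passes when its expression is NULL) → nullable.
- name: no NOT NULL constraint applies → nullable.
- discount: part of the PRIMARY KEY, which implies NOT NULL → not nullable.
- address: part of the PRIMARY KEY, which implies NOT NULL → not nullable.
- city: CHECK does not forbid NULL (a CHECK constraint passes when its expression is NULL) → nullable.
- notes: no NOT NULL constraint applies → nullable.
- email: CHECK does not forbid NULL (a CHECK constraint passes when its expression is NULL) → nullable.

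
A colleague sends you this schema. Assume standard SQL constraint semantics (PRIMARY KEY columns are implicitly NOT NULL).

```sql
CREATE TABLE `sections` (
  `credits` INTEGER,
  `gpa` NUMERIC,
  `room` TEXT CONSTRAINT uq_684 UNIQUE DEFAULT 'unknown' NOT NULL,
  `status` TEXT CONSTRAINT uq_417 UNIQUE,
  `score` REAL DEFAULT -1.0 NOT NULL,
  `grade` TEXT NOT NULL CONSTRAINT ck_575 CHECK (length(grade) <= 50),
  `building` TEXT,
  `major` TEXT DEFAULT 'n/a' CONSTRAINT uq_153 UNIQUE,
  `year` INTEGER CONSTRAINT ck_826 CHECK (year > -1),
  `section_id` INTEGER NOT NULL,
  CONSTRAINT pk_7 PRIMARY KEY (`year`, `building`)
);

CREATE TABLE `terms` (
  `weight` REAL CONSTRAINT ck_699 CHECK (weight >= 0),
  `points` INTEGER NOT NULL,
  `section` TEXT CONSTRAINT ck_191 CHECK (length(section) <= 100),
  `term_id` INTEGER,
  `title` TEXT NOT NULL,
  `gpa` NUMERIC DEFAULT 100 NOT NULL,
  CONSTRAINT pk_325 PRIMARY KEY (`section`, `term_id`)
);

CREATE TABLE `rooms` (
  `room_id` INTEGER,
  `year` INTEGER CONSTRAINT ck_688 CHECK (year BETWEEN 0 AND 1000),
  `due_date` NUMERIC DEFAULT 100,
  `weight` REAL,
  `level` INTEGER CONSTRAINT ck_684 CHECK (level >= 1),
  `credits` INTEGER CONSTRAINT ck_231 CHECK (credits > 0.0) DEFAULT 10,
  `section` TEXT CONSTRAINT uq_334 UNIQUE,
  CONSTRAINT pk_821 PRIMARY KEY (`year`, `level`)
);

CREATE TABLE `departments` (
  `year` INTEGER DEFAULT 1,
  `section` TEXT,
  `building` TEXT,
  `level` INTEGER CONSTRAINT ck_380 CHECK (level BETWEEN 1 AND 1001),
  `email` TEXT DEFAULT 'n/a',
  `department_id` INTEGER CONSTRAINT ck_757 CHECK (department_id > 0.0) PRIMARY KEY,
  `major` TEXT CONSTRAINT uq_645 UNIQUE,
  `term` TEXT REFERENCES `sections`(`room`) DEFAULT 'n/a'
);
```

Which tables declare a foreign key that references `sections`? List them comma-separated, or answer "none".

departments

- departments.term references sections(room).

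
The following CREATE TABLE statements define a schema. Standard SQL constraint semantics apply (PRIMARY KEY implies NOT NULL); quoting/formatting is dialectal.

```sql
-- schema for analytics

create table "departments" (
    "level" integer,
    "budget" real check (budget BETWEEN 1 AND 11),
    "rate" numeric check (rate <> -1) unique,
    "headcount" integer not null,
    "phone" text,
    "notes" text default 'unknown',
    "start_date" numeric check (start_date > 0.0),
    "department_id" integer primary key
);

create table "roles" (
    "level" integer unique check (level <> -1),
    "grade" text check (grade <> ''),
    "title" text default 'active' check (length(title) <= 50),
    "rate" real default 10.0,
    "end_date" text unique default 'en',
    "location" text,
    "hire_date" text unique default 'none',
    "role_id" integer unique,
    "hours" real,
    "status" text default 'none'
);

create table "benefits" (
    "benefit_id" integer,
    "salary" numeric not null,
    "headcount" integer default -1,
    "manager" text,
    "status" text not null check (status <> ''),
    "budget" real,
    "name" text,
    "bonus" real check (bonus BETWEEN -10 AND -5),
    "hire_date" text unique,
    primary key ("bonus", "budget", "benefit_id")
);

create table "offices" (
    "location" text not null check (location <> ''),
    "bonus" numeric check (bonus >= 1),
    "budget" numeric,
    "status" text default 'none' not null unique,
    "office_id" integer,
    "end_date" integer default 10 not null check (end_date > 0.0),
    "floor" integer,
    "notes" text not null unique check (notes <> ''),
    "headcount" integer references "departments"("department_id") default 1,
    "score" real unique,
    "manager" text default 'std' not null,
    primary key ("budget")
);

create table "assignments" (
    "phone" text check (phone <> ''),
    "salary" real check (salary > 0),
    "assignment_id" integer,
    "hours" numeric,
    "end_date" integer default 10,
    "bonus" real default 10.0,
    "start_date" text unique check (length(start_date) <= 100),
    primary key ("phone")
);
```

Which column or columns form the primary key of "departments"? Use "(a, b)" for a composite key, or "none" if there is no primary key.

department_id

department_id is declared PRIMARY KEY inline on the column.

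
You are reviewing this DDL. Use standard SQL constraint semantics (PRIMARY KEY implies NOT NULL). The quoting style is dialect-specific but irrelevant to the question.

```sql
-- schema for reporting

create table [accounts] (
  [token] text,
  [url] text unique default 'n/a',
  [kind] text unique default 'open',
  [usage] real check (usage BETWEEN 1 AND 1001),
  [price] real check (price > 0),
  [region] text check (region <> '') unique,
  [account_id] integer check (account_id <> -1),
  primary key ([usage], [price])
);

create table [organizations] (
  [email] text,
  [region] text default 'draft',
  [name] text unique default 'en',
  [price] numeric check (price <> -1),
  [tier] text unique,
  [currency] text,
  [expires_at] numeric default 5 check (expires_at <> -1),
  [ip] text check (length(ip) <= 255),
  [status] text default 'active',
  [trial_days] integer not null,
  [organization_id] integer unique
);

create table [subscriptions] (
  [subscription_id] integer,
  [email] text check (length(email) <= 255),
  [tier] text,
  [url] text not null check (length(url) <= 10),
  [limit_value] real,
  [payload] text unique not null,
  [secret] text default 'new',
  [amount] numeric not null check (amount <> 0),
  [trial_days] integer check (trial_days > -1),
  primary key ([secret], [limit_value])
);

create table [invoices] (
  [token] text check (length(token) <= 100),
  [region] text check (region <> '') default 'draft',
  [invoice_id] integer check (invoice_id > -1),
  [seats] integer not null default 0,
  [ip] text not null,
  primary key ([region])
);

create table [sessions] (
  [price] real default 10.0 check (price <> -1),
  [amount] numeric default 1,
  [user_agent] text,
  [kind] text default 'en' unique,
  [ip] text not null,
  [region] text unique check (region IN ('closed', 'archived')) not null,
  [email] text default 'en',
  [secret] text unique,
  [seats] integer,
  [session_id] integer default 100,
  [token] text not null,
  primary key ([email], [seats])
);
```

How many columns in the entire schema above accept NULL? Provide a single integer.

accounts: 5 nullable (token, url, kind, region, account_id — PK (usage, price) and explicit NOT NULL columns excluded).
organizations: 10 nullable (email, region, name, price, tier, currency, expires_at, ip, status, organization_id — PK none and explicit NOT NULL columns excluded).
subscriptions: 4 nullable (subscription_id, email, tier, trial_days — PK (secret, limit_value) and explicit NOT NULL columns excluded).
invoices: 2 nullable (token, invoice_id — PK (region) and explicit NOT NULL columns excluded).
sessions: 6 nullable (price, amount, user_agent, kind, secret, session_id — PK (email, seats) and explicit NOT NULL columns excluded).
Total: 5 + 10 + 4 + 2 + 6 = 27.

27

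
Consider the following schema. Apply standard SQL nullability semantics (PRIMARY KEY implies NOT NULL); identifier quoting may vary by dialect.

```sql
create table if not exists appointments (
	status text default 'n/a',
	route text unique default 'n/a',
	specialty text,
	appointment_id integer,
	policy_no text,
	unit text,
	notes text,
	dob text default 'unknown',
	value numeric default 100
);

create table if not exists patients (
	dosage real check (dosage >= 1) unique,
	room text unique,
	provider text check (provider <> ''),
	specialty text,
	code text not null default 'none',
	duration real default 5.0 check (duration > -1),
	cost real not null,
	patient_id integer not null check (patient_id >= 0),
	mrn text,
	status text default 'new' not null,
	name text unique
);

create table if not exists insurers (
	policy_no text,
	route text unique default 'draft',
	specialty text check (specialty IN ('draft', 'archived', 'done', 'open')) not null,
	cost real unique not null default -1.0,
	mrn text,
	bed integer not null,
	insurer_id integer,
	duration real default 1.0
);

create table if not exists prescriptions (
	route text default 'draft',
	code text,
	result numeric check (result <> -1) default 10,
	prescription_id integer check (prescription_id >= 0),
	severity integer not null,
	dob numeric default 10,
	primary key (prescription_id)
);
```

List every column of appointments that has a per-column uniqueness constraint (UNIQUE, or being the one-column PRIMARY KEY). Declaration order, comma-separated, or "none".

- status: no UNIQUE or single-column PK constraint.
- route: declared UNIQUE → unique.
- specialty: no UNIQUE or single-column PK constraint.
- appointment_id: no UNIQUE or single-column PK constraint.
- policy_no: no UNIQUE or single-column PK constraint.
- unit: no UNIQUE or single-column PK constraint.
- notes: no UNIQUE or single-column PK constraint.
- dob: no UNIQUE or single-column PK constraint.
- value: no UNIQUE or single-column PK constraint.

route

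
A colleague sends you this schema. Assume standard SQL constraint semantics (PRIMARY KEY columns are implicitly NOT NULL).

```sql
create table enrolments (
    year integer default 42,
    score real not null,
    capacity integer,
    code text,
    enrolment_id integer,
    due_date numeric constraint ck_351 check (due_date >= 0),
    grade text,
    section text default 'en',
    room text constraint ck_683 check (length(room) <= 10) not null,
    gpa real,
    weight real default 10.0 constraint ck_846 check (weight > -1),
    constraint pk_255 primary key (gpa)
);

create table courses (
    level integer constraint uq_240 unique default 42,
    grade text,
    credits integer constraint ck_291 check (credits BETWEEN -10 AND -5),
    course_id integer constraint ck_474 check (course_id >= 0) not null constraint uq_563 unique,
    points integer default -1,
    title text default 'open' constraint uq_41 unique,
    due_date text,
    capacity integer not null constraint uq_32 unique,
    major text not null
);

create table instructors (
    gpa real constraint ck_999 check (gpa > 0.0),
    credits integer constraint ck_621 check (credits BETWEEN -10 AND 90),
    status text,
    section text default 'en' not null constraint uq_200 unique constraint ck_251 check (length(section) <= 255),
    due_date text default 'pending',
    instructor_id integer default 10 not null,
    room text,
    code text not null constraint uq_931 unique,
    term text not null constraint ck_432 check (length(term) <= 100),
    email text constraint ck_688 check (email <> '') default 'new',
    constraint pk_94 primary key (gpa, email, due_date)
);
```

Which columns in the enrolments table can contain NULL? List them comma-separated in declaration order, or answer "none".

year, capacity, code, enrolment_id, due_date, grade, section, weight

- year: DEFAULT only fills an omitted column; an explicit NULL is still allowed → nullable.
- score: declared NOT NULL → not nullable.
- capacity: no NOT NULL constraint applies → nullable.
- code: no NOT NULL constraint applies → nullable.
- enrolment_id: no NOT NULL constraint applies → nullable.
- due_date: CHECK does not forbid NULL (a CHECK constraint passes when its expression is NULL) → nullable.
- grade: no NOT NULL constraint applies → nullable.
- section: DEFAULT only fills an omitted column; an explicit NULL is still allowed → nullable.
- room: declared NOT NULL → not nullable.
- gpa: part of the PRIMARY KEY, which implies NOT NULL → not nullable.
- weight: CHECK does not forbid NULL (a CHECK constraint passes when its expression is NULL) → nullable.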